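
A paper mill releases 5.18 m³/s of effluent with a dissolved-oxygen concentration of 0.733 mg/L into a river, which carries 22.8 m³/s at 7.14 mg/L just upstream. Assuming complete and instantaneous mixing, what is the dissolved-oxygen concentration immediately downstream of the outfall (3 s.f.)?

5.95 mg/L

Flow-weighted mixing: C = (Q_r C_r + Q_w C_w)/(Q_r + Q_w)
= (22.8×7.14 + 5.18×0.733)/(22.8 + 5.18) = 166.6/27.98 = 5.954 mg/L.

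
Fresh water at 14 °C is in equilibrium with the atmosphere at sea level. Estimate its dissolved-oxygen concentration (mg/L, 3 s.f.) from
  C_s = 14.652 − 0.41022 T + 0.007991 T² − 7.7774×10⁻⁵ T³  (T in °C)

C_s = 14.652 − 0.41022×14 + 0.007991×14² − 7.7774×10⁻⁵×14³ = 10.26 mg/L.

C_s ≈ 10.3 mg/L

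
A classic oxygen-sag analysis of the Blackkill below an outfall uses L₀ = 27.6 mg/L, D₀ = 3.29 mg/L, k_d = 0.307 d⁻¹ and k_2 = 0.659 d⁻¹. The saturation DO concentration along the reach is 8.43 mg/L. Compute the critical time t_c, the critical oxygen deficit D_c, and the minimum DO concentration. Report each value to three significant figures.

t_c ≈ 1.75 d; D_c ≈ 7.51 mg/L; min DO ≈ 0.923 mg/L

With k_2/k_d = 2.147 and 1 − D₀(k_2−k_d)/(k_d L₀) = 0.8633,
t_c = ln(2.147 × 0.8633) / (0.659 − 0.307) = ln(1.853) / 0.3520 = 0.6169/0.3520 = 1.753 d.
D_c = (k_d/k_2) L₀ e^(−k_d t_c) = (0.307/0.659) × 27.6 × e^(−0.307×1.753) = 0.4659 × 27.6 × 0.5839 = 7.507 mg/L.
Minimum DO = C_s − D_c = 8.43 − 7.507 = 0.9226 mg/L.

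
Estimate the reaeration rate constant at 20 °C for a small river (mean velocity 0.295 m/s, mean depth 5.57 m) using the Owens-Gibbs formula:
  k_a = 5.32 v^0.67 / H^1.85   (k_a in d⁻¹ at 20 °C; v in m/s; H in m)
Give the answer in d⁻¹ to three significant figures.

k_a = 5.32 × 0.295^0.67 / 5.57^1.85 = 5.32 × 0.4413 / 23.98 = 0.09792 d⁻¹.

k_a ≈ 0.0979 d⁻¹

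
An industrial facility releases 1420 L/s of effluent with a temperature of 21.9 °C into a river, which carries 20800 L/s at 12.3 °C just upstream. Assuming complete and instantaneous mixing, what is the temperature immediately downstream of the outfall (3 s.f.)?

12.9 °C

Flow-weighted mixing: C = (Q_r C_r + Q_w C_w)/(Q_r + Q_w)
= (20800×12.3 + 1420×21.9)/(20800 + 1420) = 286900/22220 = 12.91 °C.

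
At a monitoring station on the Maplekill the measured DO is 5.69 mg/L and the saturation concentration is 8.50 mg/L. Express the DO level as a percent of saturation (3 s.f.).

66.9 % saturation

% saturation = C/C_s × 100 = 5.69/8.50 × 100 = 66.9 %.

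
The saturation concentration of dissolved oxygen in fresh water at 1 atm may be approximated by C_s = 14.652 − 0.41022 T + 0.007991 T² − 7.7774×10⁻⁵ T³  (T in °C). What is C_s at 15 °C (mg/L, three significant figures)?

C_s ≈ 10.0 mg/L

C_s = 14.652 − 0.41022×15 + 0.007991×15² − 7.7774×10⁻⁵×15³ = 10.03 mg/L.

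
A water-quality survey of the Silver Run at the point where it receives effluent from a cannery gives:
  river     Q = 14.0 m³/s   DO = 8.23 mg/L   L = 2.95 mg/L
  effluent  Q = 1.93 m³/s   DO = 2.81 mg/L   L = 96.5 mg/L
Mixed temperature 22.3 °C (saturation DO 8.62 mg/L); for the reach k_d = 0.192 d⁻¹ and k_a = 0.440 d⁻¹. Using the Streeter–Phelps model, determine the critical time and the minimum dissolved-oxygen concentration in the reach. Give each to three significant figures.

Mixed DO = (14.0×8.23 + 1.93×2.81)/(14.0+1.93) = 120.6/15.93 = 7.573 mg/L.
Mixed L₀ = (14.0×2.95 + 1.93×96.5)/(15.93) = 227.5/15.93 = 14.28 mg/L.
Initial deficit D₀ = C_s − DO₀ = 8.62 − 7.573 = 1.047 mg/L.
t_c = (1/0.2480) ln[(0.440/0.192)(1 − 1.047×0.2480/(0.192×14.28))] = 4.032 × ln(2.075) = 2.943 d.
D_c = (0.192/0.440) × 14.28 × e^(−0.192×2.943) = 0.4364 × 14.28 × 0.5683 = 3.542 mg/L.
Minimum DO = 8.62 − 3.542 = 5.078 mg/L.

t_c ≈ 2.94 d; minimum DO ≈ 5.08 mg/L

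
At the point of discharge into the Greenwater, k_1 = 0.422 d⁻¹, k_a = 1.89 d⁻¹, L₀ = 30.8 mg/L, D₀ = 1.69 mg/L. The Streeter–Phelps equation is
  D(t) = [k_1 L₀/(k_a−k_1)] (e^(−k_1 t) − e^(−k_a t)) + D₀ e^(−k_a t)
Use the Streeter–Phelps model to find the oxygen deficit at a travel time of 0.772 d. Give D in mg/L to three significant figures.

D ≈ 4.73 mg/L

k_1 L₀/(k_a−k_1) = 0.422×30.8/(1.89−0.422) = 13.00/1.468 = 8.854 mg/L.
e^(−k_1 t) = e^(−0.422×0.7720) = 0.7220; e^(−k_a t) = e^(−1.89×0.7720) = 0.2325.
D = 8.854 × (0.7220 − 0.2325) + 1.69 × 0.2325 = 4.334 + 0.3928 = 4.727 mg/L.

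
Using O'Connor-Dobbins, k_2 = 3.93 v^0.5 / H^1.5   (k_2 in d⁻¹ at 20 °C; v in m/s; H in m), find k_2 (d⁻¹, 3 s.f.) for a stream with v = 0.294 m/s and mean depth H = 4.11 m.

k_2 = 3.93 × 0.294^0.5 / 4.11^1.5 = 3.93 × 0.5422 / 8.332 = 0.2557 d⁻¹.

k_2 ≈ 0.256 d⁻¹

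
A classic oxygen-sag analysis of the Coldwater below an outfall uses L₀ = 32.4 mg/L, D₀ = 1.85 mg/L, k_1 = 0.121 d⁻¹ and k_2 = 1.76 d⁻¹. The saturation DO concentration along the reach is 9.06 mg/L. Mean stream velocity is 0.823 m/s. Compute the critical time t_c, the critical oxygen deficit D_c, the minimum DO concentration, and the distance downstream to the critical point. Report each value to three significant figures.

t_c = [1/(k_2−k_1)] ln[(k_2/k_1)(1 − D₀(k_2−k_1)/(k_1 L₀))]
= [1/(1.76−0.121)] ln[(1.76/0.121)(1 − 1.85×1.639/(0.121×32.4))]
= (1/1.639) ln[14.55 × 0.2266] = 0.6101 × ln(3.296) = 0.6101 × 1.193 = 0.7276 d.
L(t_c) = L₀ e^(−k_1 t_c) = 32.4 × 0.9157 = 29.67 mg/L, and at the critical point k_2 D_c = k_1 L, so D_c = (0.121/1.76) × 29.67 = 2.040 mg/L.
Minimum DO = C_s − D_c = 9.06 − 2.040 = 7.020 mg/L.
x_c = v t_c = 0.823 m/s × 0.7276 d × 86400 s/d = 51740 m ≈ 51.7 km.

t_c ≈ 0.728 d; D_c ≈ 2.04 mg/L; min DO ≈ 7.02 mg/L; x_c ≈ 51.7 km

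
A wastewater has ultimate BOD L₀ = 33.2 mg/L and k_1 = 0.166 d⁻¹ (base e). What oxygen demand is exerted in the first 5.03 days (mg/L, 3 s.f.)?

y ≈ 18.8 mg/L

y_t = L₀(1 − e^(−k_1 t)) = 33.2 × (1 − e^(−0.166×5.03))
= 33.2 × (1 − 0.4339) = 33.2 × 0.5661 = 18.80 mg/L.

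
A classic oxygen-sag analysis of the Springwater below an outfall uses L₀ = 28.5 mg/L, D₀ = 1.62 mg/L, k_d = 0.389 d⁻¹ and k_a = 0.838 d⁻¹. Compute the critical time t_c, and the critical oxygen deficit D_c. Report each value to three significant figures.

t_c = [1/(k_a−k_d)] ln[(k_a/k_d)(1 − D₀(k_a−k_d)/(k_d L₀))]
= [1/(0.838−0.389)] ln[(0.838/0.389)(1 − 1.62×0.4490/(0.389×28.5))]
= (1/0.4490) ln[2.154 × 0.9344] = 2.227 × ln(2.013) = 2.227 × 0.6996 = 1.558 d.
L(t_c) = L₀ e^(−k_d t_c) = 28.5 × 0.5455 = 15.55 mg/L, and at the critical point k_a D_c = k_d L, so D_c = (0.389/0.838) × 15.55 = 7.217 mg/L.

t_c ≈ 1.56 d; D_c ≈ 7.22 mg/L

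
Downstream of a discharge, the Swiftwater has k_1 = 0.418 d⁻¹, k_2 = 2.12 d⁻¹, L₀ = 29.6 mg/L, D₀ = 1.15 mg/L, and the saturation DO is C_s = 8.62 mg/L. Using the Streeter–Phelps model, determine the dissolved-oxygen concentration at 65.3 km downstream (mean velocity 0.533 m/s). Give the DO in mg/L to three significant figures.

DO ≈ 4.90 mg/L

Travel time t = x/v = 65.3 km / (0.533 m/s) = 65300 m / 0.533 m/s = 122500 s = 1.418 d.
k_1 L₀/(k_2−k_1) = 0.418×29.6/(2.12−0.418) = 12.37/1.702 = 7.270 mg/L.
e^(−k_1 t) = e^(−0.418×1.418) = 0.5528; e^(−k_2 t) = e^(−2.12×1.418) = 0.04948.
D = 7.270 × (0.5528 − 0.04948) + 1.15 × 0.04948 = 3.659 + 0.05691 = 3.716 mg/L.
DO = C_s − D = 8.62 − 3.716 = 4.904 mg/L.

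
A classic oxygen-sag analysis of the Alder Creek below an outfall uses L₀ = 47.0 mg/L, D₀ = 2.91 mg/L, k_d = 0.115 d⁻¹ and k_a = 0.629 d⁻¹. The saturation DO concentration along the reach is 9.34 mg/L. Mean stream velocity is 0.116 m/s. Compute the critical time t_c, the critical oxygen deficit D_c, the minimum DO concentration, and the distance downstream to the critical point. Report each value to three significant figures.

At the critical point dD/dt = 0, so k_d L₀ e^(−k_d t) = k_a D. Substituting D(t) from the Streeter–Phelps equation and solving for t gives
t_c = ln[(k_a/k_d)(1 − D₀(k_a−k_d)/(k_d L₀))] / (k_a−k_d).
Here k_a−k_d = 0.5140 d⁻¹ and 1 − D₀(k_a−k_d)/(k_d L₀) = 1 − 2.91×0.5140/(0.115×47.0) = 0.7233, so
t_c = ln(5.470 × 0.7233) / 0.5140 = 1.375 / 0.5140 = 2.676 d.
D_c = (k_d/k_a) L₀ e^(−k_d t_c) = (0.115/0.629) × 47.0 × e^(−0.115×2.676) = 0.1828 × 47.0 × 0.7351 = 6.317 mg/L.
Minimum DO = C_s − D_c = 9.34 − 6.317 = 3.023 mg/L.
x_c = v t_c = 0.116 m/s × 2.676 d × 86400 s/d = 26820 m ≈ 26.8 km.

t_c ≈ 2.68 d; D_c ≈ 6.32 mg/L; min DO ≈ 3.02 mg/L; x_c ≈ 26.8 km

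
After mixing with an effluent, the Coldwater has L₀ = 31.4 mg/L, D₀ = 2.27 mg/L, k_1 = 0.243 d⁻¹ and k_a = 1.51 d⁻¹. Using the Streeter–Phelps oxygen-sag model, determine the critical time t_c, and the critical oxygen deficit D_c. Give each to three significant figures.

t_c ≈ 1.07 d; D_c ≈ 3.90 mg/L

With k_a/k_1 = 6.214 and 1 − D₀(k_a−k_1)/(k_1 L₀) = 0.6231,
t_c = ln(6.214 × 0.6231) / (1.51 − 0.243) = ln(3.872) / 1.267 = 1.354/1.267 = 1.068 d.
D_c = (k_1/k_a) L₀ e^(−k_1 t_c) = (0.243/1.51) × 31.4 × e^(−0.243×1.068) = 0.1609 × 31.4 × 0.7713 = 3.898 mg/L.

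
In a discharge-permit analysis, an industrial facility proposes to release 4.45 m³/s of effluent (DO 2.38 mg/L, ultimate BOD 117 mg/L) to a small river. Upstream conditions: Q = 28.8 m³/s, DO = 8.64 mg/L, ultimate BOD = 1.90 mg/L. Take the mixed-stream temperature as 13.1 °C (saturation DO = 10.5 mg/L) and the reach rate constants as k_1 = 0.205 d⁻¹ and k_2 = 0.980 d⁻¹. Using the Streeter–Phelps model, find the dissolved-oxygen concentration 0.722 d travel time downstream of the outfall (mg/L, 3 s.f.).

DO ≈ 7.48 mg/L

Mixed DO = (28.8×8.64 + 4.45×2.38)/(28.8+4.45) = 259.4/33.25 = 7.802 mg/L.
Mixed L₀ = (28.8×1.90 + 4.45×117)/(33.25) = 575.4/33.25 = 17.30 mg/L.
Initial deficit D₀ = C_s − DO₀ = 10.5 − 7.802 = 2.698 mg/L.
D(0.722) = [0.205×17.30/(0.980−0.205)](e^(−0.205×0.722) − e^(−0.980×0.722)) + 2.698 e^(−0.980×0.722)
= 4.577 × (0.8624 − 0.4928) + 2.698 × 0.4928 = 3.021 mg/L.
DO = 10.5 − 3.021 = 7.479 mg/L.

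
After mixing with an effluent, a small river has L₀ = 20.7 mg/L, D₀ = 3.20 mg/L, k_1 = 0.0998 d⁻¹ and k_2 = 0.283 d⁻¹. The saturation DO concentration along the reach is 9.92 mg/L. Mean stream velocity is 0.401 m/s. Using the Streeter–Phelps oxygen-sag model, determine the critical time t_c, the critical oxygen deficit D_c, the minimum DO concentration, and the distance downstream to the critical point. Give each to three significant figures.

At the critical point dD/dt = 0, so k_1 L₀ e^(−k_1 t) = k_2 D. Substituting D(t) from the Streeter–Phelps equation and solving for t gives
t_c = ln[(k_2/k_1)(1 − D₀(k_2−k_1)/(k_1 L₀))] / (k_2−k_1).
Here k_2−k_1 = 0.1832 d⁻¹ and 1 − D₀(k_2−k_1)/(k_1 L₀) = 1 − 3.20×0.1832/(0.0998×20.7) = 0.7162, so
t_c = ln(2.836 × 0.7162) / 0.1832 = 0.7085 / 0.1832 = 3.867 d.
L(t_c) = L₀ e^(−k_1 t_c) = 20.7 × 0.6798 = 14.07 mg/L, and at the critical point k_2 D_c = k_1 L, so D_c = (0.0998/0.283) × 14.07 = 4.962 mg/L.
Minimum DO = C_s − D_c = 9.92 − 4.962 = 4.958 mg/L.
x_c = v t_c = 0.401 m/s × 3.867 d × 86400 s/d = 134000 m ≈ 134 km.

t_c ≈ 3.87 d; D_c ≈ 4.96 mg/L; min DO ≈ 4.96 mg/L; x_c ≈ 134 km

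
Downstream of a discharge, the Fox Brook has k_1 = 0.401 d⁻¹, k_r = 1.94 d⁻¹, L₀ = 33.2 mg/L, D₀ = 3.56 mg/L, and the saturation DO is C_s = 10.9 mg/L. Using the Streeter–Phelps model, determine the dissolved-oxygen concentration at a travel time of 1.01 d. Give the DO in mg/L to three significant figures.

DO ≈ 5.85 mg/L

k_1 L₀/(k_r−k_1) = 0.401×33.2/(1.94−0.401) = 13.31/1.539 = 8.651 mg/L.
e^(−k_1 t) = e^(−0.401×1.010) = 0.6670; e^(−k_r t) = e^(−1.94×1.010) = 0.1409.
D = 8.651 × (0.6670 − 0.1409) + 3.56 × 0.1409 = 4.550 + 0.5018 = 5.052 mg/L.
DO = C_s − D = 10.9 − 5.052 = 5.848 mg/L.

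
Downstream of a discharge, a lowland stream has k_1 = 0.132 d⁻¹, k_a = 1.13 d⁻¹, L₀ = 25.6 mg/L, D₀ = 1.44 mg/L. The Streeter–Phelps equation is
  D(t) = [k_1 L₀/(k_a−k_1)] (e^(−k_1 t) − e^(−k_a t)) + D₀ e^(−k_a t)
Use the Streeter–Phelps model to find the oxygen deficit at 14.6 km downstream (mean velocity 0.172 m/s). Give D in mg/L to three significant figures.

D ≈ 2.33 mg/L

Travel time t = x/v = 14.6 km / (0.172 m/s) = 14600 m / 0.172 m/s = 84880 s = 0.9825 d.
k_1 L₀/(k_a−k_1) = 0.132×25.6/(1.13−0.132) = 3.379/0.9980 = 3.386 mg/L.
e^(−k_1 t) = e^(−0.132×0.9825) = 0.8784; e^(−k_a t) = e^(−1.13×0.9825) = 0.3295.
D = 3.386 × (0.8784 − 0.3295) + 1.44 × 0.3295 = 1.858 + 0.4745 = 2.333 mg/L.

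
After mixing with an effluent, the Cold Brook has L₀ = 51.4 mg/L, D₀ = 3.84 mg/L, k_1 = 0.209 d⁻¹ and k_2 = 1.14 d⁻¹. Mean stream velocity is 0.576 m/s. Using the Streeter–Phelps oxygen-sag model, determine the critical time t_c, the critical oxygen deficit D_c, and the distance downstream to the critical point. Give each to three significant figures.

t_c ≈ 1.39 d; D_c ≈ 7.05 mg/L; x_c ≈ 69.1 km

At the critical point dD/dt = 0, so k_1 L₀ e^(−k_1 t) = k_2 D. Substituting D(t) from the Streeter–Phelps equation and solving for t gives
t_c = ln[(k_2/k_1)(1 − D₀(k_2−k_1)/(k_1 L₀))] / (k_2−k_1).
Here k_2−k_1 = 0.9310 d⁻¹ and 1 − D₀(k_2−k_1)/(k_1 L₀) = 1 − 3.84×0.9310/(0.209×51.4) = 0.6672, so
t_c = ln(5.455 × 0.6672) / 0.9310 = 1.292 / 0.9310 = 1.388 d.
L(t_c) = L₀ e^(−k_1 t_c) = 51.4 × 0.7483 = 38.46 mg/L, and at the critical point k_2 D_c = k_1 L, so D_c = (0.209/1.14) × 38.46 = 7.051 mg/L.
x_c = v t_c = 0.576 m/s × 1.388 d × 86400 s/d = 69050 m ≈ 69.1 km.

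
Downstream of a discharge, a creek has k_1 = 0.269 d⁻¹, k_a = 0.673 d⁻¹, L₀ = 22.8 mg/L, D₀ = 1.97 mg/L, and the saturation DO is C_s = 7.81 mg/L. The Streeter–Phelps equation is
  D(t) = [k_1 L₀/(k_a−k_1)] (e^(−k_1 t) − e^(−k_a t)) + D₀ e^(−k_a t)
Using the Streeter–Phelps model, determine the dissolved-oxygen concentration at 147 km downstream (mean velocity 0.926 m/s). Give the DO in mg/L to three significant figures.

Travel time t = x/v = 147 km / (0.926 m/s) = 147000 m / 0.926 m/s = 158700 s = 1.837 d.
k_1 L₀/(k_a−k_1) = 0.269×22.8/(0.673−0.269) = 6.133/0.4040 = 15.18 mg/L.
e^(−k_1 t) = e^(−0.269×1.837) = 0.6100; e^(−k_a t) = e^(−0.673×1.837) = 0.2904.
D = 15.18 × (0.6100 − 0.2904) + 1.97 × 0.2904 = 4.853 + 0.5721 = 5.425 mg/L.
DO = C_s − D = 7.81 − 5.425 = 2.385 mg/L.

DO ≈ 2.39 mg/L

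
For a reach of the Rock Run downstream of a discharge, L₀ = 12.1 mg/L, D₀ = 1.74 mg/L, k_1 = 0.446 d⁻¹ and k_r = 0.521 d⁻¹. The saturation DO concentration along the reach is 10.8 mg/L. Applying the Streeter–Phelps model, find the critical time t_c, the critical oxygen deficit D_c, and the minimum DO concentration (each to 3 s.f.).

With k_r/k_1 = 1.168 and 1 − D₀(k_r−k_1)/(k_1 L₀) = 0.9758,
t_c = ln(1.168 × 0.9758) / (0.521 − 0.446) = ln(1.140) / 0.07500 = 0.1310/0.07500 = 1.746 d.
L(t_c) = L₀ e^(−k_1 t_c) = 12.1 × 0.4590 = 5.554 mg/L, and at the critical point k_r D_c = k_1 L, so D_c = (0.446/0.521) × 5.554 = 4.754 mg/L.
Minimum DO = C_s − D_c = 10.8 − 4.754 = 6.046 mg/L.

t_c ≈ 1.75 d; D_c ≈ 4.75 mg/L; min DO ≈ 6.05 mg/L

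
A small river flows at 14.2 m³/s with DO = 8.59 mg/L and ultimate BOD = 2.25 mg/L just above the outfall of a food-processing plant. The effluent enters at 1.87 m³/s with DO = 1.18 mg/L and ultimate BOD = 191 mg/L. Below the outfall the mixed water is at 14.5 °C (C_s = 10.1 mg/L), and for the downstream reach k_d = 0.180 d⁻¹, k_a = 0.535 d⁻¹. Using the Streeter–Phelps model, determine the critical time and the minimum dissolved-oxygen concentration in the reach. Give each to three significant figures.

Mixed DO = (14.2×8.59 + 1.87×1.18)/(14.2+1.87) = 124.2/16.07 = 7.728 mg/L.
Mixed L₀ = (14.2×2.25 + 1.87×191)/(16.07) = 389.1/16.07 = 24.21 mg/L.
Initial deficit D₀ = C_s − DO₀ = 10.1 − 7.728 = 2.372 mg/L.
t_c = (1/0.3550) ln[(0.535/0.180)(1 − 2.372×0.3550/(0.180×24.21))] = 2.817 × ln(2.398) = 2.464 d.
D_c = (0.180/0.535) × 24.21 × e^(−0.180×2.464) = 0.3364 × 24.21 × 0.6418 = 5.229 mg/L.
Minimum DO = 10.1 − 5.229 = 4.871 mg/L.

t_c ≈ 2.46 d; minimum DO ≈ 4.87 mg/L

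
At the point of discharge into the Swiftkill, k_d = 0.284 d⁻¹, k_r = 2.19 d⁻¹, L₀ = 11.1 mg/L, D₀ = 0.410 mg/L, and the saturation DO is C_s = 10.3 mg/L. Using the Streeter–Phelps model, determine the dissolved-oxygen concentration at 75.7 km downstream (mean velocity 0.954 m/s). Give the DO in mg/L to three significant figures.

Travel time t = x/v = 75.7 km / (0.954 m/s) = 75700 m / 0.954 m/s = 79350 s = 0.9184 d.
k_d L₀/(k_r−k_d) = 0.284×11.1/(2.19−0.284) = 3.152/1.906 = 1.654 mg/L.
e^(−k_d t) = e^(−0.284×0.9184) = 0.7704; e^(−k_r t) = e^(−2.19×0.9184) = 0.1338.
D = 1.654 × (0.7704 − 0.1338) + 0.410 × 0.1338 = 1.053 + 0.05486 = 1.108 mg/L.
DO = C_s − D = 10.3 − 1.108 = 9.192 mg/L.

DO ≈ 9.19 mg/L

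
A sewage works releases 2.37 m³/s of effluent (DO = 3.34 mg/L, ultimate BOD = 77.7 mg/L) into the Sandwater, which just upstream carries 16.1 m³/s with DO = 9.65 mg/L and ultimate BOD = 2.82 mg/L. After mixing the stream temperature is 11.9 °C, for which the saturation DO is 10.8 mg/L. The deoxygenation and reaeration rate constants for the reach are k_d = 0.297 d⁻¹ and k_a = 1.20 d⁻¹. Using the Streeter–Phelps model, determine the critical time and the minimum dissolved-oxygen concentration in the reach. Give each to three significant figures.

t_c ≈ 0.823 d; minimum DO ≈ 8.39 mg/L

Mixed DO = (16.1×9.65 + 2.37×3.34)/(16.1+2.37) = 163.3/18.47 = 8.840 mg/L.
Mixed L₀ = (16.1×2.82 + 2.37×77.7)/(18.47) = 229.6/18.47 = 12.43 mg/L.
Initial deficit D₀ = C_s − DO₀ = 10.8 − 8.840 = 1.960 mg/L.
t_c = (1/0.9030) ln[(1.20/0.297)(1 − 1.960×0.9030/(0.297×12.43))] = 1.107 × ln(2.103) = 0.8234 d.
D_c = (0.297/1.20) × 12.43 × e^(−0.297×0.8234) = 0.2475 × 12.43 × 0.7830 = 2.409 mg/L.
Minimum DO = 10.8 − 2.409 = 8.391 mg/L.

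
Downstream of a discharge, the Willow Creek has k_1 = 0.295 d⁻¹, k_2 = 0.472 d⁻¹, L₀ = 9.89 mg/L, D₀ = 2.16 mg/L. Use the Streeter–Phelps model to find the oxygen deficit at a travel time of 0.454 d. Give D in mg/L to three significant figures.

D ≈ 2.86 mg/L

k_1 L₀/(k_2−k_1) = 0.295×9.89/(0.472−0.295) = 2.918/0.1770 = 16.48 mg/L.
e^(−k_1 t) = e^(−0.295×0.4540) = 0.8747; e^(−k_2 t) = e^(−0.472×0.4540) = 0.8071.
D = 16.48 × (0.8747 − 0.8071) + 2.16 × 0.8071 = 1.113 + 1.743 = 2.857 mg/L.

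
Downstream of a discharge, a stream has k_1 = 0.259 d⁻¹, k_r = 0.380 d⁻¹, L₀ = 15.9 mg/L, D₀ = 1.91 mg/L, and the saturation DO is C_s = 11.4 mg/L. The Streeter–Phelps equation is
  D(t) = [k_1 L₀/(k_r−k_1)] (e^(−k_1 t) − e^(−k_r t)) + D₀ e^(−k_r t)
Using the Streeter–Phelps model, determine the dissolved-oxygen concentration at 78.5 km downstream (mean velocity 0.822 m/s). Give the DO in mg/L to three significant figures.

Travel time t = x/v = 78.5 km / (0.822 m/s) = 78500 m / 0.822 m/s = 95500 s = 1.105 d.
k_1 L₀/(k_r−k_1) = 0.259×15.9/(0.380−0.259) = 4.118/0.1210 = 34.03 mg/L.
e^(−k_1 t) = e^(−0.259×1.105) = 0.7511; e^(−k_r t) = e^(−0.380×1.105) = 0.6570.
D = 34.03 × (0.7511 − 0.6570) + 1.91 × 0.6570 = 3.200 + 1.255 = 4.455 mg/L.
DO = C_s − D = 11.4 − 4.455 = 6.945 mg/L.

DO ≈ 6.95 mg/L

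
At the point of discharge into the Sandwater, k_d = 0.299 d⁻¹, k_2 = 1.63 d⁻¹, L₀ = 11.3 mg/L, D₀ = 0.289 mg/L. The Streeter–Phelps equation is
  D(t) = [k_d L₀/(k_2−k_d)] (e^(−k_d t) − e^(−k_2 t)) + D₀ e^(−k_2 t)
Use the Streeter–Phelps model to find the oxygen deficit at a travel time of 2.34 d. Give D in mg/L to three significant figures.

D ≈ 1.21 mg/L

k_d L₀/(k_2−k_d) = 0.299×11.3/(1.63−0.299) = 3.379/1.331 = 2.538 mg/L.
e^(−k_d t) = e^(−0.299×2.340) = 0.4968; e^(−k_2 t) = e^(−1.63×2.340) = 0.02206.
D = 2.538 × (0.4968 − 0.02206) + 0.289 × 0.02206 = 1.205 + 0.006374 = 1.211 mg/L.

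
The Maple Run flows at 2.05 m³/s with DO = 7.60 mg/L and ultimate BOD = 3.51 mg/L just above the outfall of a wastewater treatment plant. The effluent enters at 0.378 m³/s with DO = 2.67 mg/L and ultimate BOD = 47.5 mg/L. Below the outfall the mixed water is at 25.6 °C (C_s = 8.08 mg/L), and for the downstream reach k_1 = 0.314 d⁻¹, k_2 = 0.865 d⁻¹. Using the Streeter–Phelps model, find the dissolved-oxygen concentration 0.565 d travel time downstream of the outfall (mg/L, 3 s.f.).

Mixed DO = (2.05×7.60 + 0.378×2.67)/(2.05+0.378) = 16.59/2.428 = 6.832 mg/L.
Mixed L₀ = (2.05×3.51 + 0.378×47.5)/(2.428) = 25.15/2.428 = 10.36 mg/L.
Initial deficit D₀ = C_s − DO₀ = 8.08 − 6.832 = 1.248 mg/L.
D(0.565) = [0.314×10.36/(0.865−0.314)](e^(−0.314×0.565) − e^(−0.865×0.565)) + 1.248 e^(−0.865×0.565)
= 5.903 × (0.8374 − 0.6134) + 1.248 × 0.6134 = 2.088 mg/L.
DO = 8.08 − 2.088 = 5.992 mg/L.

DO ≈ 5.99 mg/L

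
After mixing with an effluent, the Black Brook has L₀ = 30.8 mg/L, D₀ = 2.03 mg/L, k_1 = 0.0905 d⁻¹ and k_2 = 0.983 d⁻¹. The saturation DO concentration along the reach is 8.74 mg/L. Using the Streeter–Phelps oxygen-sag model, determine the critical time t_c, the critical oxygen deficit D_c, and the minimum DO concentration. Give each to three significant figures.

t_c ≈ 1.50 d; D_c ≈ 2.48 mg/L; min DO ≈ 6.26 mg/L

With k_2/k_1 = 10.86 and 1 − D₀(k_2−k_1)/(k_1 L₀) = 0.3500,
t_c = ln(10.86 × 0.3500) / (0.983 − 0.0905) = ln(3.802) / 0.8925 = 1.335/0.8925 = 1.496 d.
L(t_c) = L₀ e^(−k_1 t_c) = 30.8 × 0.8734 = 26.90 mg/L, and at the critical point k_2 D_c = k_1 L, so D_c = (0.0905/0.983) × 26.90 = 2.476 mg/L.
Minimum DO = C_s − D_c = 8.74 − 2.476 = 6.264 mg/L.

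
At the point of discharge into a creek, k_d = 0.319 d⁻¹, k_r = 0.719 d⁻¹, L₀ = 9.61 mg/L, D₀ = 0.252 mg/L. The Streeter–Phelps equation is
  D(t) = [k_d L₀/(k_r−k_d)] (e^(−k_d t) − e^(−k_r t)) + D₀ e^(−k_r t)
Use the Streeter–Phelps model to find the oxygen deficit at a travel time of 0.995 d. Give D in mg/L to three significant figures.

D ≈ 1.96 mg/L

k_d L₀/(k_r−k_d) = 0.319×9.61/(0.719−0.319) = 3.066/0.4000 = 7.664 mg/L.
e^(−k_d t) = e^(−0.319×0.9950) = 0.7280; e^(−k_r t) = e^(−0.719×0.9950) = 0.4890.
D = 7.664 × (0.7280 − 0.4890) + 0.252 × 0.4890 = 1.832 + 0.1232 = 1.955 mg/L.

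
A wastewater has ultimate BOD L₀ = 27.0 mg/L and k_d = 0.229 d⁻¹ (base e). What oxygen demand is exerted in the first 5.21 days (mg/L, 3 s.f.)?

y_t = L₀(1 − e^(−k_d t)) = 27.0 × (1 − e^(−0.229×5.21))
= 27.0 × (1 − 0.3033) = 27.0 × 0.6967 = 18.81 mg/L.

y ≈ 18.8 mg/L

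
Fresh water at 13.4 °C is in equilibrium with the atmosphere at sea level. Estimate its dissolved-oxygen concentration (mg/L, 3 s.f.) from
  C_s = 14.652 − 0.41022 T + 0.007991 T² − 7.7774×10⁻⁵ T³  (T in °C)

C_s = 14.652 − 0.41022×13.4 + 0.007991×13.4² − 7.7774×10⁻⁵×13.4³ = 10.40 mg/L.

C_s ≈ 10.4 mg/L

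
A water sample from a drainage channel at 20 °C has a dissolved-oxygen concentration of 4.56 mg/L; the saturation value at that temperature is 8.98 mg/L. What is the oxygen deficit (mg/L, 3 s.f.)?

D ≈ 4.42 mg/L

D = C_s − C = 8.98 − 4.56 = 4.42 mg/L.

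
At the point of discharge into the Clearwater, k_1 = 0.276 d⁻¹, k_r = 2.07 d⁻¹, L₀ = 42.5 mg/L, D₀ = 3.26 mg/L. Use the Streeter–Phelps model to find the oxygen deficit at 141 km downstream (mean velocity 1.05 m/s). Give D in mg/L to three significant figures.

Travel time t = x/v = 141 km / (1.05 m/s) = 141000 m / 1.05 m/s = 134300 s = 1.554 d.
k_1 L₀/(k_r−k_1) = 0.276×42.5/(2.07−0.276) = 11.73/1.794 = 6.538 mg/L.
e^(−k_1 t) = e^(−0.276×1.554) = 0.6512; e^(−k_r t) = e^(−2.07×1.554) = 0.04006.
D = 6.538 × (0.6512 − 0.04006) + 3.26 × 0.04006 = 3.996 + 0.1306 = 4.126 mg/L.

D ≈ 4.13 mg/L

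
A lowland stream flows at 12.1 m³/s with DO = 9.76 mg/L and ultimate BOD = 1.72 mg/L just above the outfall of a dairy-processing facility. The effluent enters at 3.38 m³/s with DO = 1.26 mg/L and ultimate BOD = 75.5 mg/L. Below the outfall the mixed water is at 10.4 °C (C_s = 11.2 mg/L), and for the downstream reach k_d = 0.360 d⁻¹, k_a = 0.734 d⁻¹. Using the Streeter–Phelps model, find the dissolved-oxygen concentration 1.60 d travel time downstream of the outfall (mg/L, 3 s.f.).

DO ≈ 5.84 mg/L

Mixed DO = (12.1×9.76 + 3.38×1.26)/(12.1+3.38) = 122.4/15.48 = 7.904 mg/L.
Mixed L₀ = (12.1×1.72 + 3.38×75.5)/(15.48) = 276.0/15.48 = 17.83 mg/L.
Initial deficit D₀ = C_s − DO₀ = 11.2 − 7.904 = 3.296 mg/L.
D(1.60) = [0.360×17.83/(0.734−0.360)](e^(−0.360×1.60) − e^(−0.734×1.60)) + 3.296 e^(−0.734×1.60)
= 17.16 × (0.5621 − 0.3090) + 3.296 × 0.3090 = 5.363 mg/L.
DO = 11.2 − 5.363 = 5.837 mg/L.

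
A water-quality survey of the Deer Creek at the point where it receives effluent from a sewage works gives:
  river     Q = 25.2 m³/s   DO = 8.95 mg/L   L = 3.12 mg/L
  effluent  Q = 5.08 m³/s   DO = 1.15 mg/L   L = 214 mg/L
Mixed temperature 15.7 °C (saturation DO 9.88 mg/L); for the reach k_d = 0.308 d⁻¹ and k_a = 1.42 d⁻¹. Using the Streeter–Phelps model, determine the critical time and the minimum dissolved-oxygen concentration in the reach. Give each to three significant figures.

t_c ≈ 1.16 d; minimum DO ≈ 4.04 mg/L

Mixed DO = (25.2×8.95 + 5.08×1.15)/(25.2+5.08) = 231.4/30.28 = 7.641 mg/L.
Mixed L₀ = (25.2×3.12 + 5.08×214)/(30.28) = 1166/30.28 = 38.50 mg/L.
Initial deficit D₀ = C_s − DO₀ = 9.88 − 7.641 = 2.239 mg/L.
t_c = (1/1.112) ln[(1.42/0.308)(1 − 2.239×1.112/(0.308×38.50))] = 0.8993 × ln(3.643) = 1.162 d.
D_c = (0.308/1.42) × 38.50 × e^(−0.308×1.162) = 0.2169 × 38.50 × 0.6990 = 5.837 mg/L.
Minimum DO = 9.88 − 5.837 = 4.043 mg/L.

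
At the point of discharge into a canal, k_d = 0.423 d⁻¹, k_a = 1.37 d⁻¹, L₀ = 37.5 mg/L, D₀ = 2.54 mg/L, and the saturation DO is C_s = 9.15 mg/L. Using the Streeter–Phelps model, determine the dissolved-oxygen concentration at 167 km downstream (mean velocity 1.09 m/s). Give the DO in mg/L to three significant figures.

Travel time t = x/v = 167 km / (1.09 m/s) = 167000 m / 1.09 m/s = 153200 s = 1.773 d.
k_d L₀/(k_a−k_d) = 0.423×37.5/(1.37−0.423) = 15.86/0.9470 = 16.75 mg/L.
e^(−k_d t) = e^(−0.423×1.773) = 0.4723; e^(−k_a t) = e^(−1.37×1.773) = 0.08809.
D = 16.75 × (0.4723 − 0.08809) + 2.54 × 0.08809 = 6.436 + 0.2238 = 6.660 mg/L.
DO = C_s − D = 9.15 − 6.660 = 2.490 mg/L.

DO ≈ 2.49 mg/L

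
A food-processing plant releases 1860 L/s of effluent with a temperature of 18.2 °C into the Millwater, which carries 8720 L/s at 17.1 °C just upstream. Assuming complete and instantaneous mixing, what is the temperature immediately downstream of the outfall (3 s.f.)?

17.3 °C

Flow-weighted mixing: C = (Q_r C_r + Q_w C_w)/(Q_r + Q_w)
= (8720×17.1 + 1860×18.2)/(8720 + 1860) = 183000/10580 = 17.29 °C.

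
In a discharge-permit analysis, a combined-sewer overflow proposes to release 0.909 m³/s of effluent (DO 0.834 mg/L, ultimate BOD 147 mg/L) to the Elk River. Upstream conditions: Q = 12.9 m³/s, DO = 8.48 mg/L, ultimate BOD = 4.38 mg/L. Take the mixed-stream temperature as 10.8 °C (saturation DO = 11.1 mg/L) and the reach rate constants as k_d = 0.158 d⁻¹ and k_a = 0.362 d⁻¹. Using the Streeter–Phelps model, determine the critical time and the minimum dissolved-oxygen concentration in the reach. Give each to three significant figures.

Mixed DO = (12.9×8.48 + 0.909×0.834)/(12.9+0.909) = 110.2/13.81 = 7.977 mg/L.
Mixed L₀ = (12.9×4.38 + 0.909×147)/(13.81) = 190.1/13.81 = 13.77 mg/L.
Initial deficit D₀ = C_s − DO₀ = 11.1 − 7.977 = 3.123 mg/L.
t_c = (1/0.2040) ln[(0.362/0.158)(1 − 3.123×0.2040/(0.158×13.77))] = 4.902 × ln(1.620) = 2.365 d.
D_c = (0.158/0.362) × 13.77 × e^(−0.158×2.365) = 0.4365 × 13.77 × 0.6882 = 4.136 mg/L.
Minimum DO = 11.1 − 4.136 = 6.964 mg/L.

t_c ≈ 2.37 d; minimum DO ≈ 6.96 mg/L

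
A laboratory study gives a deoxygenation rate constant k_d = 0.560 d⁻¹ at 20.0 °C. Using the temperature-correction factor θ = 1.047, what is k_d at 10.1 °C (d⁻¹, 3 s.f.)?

k_d(T₂) = k_d(T₁) · θ^(T₂−T₁) = 0.560 × 1.047^(10.1−20.0)
= 0.560 × 1.047^-9.90 = 0.560 × 0.6346 = 0.3554 d⁻¹.

k_d ≈ 0.355 d⁻¹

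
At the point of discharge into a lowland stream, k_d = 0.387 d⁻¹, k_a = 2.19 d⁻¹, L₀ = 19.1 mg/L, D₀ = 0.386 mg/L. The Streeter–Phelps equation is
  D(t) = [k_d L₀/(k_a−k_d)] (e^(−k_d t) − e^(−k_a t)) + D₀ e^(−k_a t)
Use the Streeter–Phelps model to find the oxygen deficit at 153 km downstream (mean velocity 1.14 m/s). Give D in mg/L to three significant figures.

D ≈ 2.12 mg/L

Travel time t = x/v = 153 km / (1.14 m/s) = 153000 m / 1.14 m/s = 134200 s = 1.553 d.
k_d L₀/(k_a−k_d) = 0.387×19.1/(2.19−0.387) = 7.392/1.803 = 4.100 mg/L.
e^(−k_d t) = e^(−0.387×1.553) = 0.5482; e^(−k_a t) = e^(−2.19×1.553) = 0.03331.
D = 4.100 × (0.5482 − 0.03331) + 0.386 × 0.03331 = 2.111 + 0.01286 = 2.124 mg/L.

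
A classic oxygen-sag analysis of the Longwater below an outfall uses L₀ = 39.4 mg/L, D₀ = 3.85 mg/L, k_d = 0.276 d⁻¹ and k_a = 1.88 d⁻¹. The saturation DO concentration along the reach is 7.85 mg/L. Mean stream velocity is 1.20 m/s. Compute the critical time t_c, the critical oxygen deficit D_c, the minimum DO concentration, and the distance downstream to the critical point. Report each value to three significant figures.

t_c ≈ 0.673 d; D_c ≈ 4.80 mg/L; min DO ≈ 3.05 mg/L; x_c ≈ 69.8 km

At the critical point dD/dt = 0, so k_d L₀ e^(−k_d t) = k_a D. Substituting D(t) from the Streeter–Phelps equation and solving for t gives
t_c = ln[(k_a/k_d)(1 − D₀(k_a−k_d)/(k_d L₀))] / (k_a−k_d).
Here k_a−k_d = 1.604 d⁻¹ and 1 − D₀(k_a−k_d)/(k_d L₀) = 1 − 3.85×1.604/(0.276×39.4) = 0.4321, so
t_c = ln(6.812 × 0.4321) / 1.604 = 1.080 / 1.604 = 0.6730 d.
L(t_c) = L₀ e^(−k_d t_c) = 39.4 × 0.8305 = 32.72 mg/L, and at the critical point k_a D_c = k_d L, so D_c = (0.276/1.88) × 32.72 = 4.804 mg/L.
Minimum DO = C_s − D_c = 7.85 − 4.804 = 3.046 mg/L.
x_c = v t_c = 1.20 m/s × 0.6730 d × 86400 s/d = 69780 m ≈ 69.8 km.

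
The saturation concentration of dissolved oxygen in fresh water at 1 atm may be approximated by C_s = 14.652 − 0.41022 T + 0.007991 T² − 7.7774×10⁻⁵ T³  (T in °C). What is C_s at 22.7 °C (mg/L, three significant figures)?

C_s ≈ 8.55 mg/L

C_s = 14.652 − 0.41022×22.7 + 0.007991×22.7² − 7.7774×10⁻⁵×22.7³ = 8.548 mg/L.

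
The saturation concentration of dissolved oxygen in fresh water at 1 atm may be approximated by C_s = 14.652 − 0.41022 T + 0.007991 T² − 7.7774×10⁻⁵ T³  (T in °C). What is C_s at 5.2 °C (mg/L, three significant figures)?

C_s = 14.652 − 0.41022×5.2 + 0.007991×5.2² − 7.7774×10⁻⁵×5.2³ = 12.72 mg/L.

C_s ≈ 12.7 mg/L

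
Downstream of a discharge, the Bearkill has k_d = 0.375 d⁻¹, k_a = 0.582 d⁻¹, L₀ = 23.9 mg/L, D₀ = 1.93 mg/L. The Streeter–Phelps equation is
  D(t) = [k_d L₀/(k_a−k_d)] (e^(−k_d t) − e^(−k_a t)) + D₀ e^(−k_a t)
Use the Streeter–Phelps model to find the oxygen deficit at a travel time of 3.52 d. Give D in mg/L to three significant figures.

D ≈ 6.23 mg/L

k_d L₀/(k_a−k_d) = 0.375×23.9/(0.582−0.375) = 8.962/0.2070 = 43.30 mg/L.
e^(−k_d t) = e^(−0.375×3.520) = 0.2671; e^(−k_a t) = e^(−0.582×3.520) = 0.1289.
D = 43.30 × (0.2671 − 0.1289) + 1.93 × 0.1289 = 5.985 + 0.2488 = 6.234 mg/L.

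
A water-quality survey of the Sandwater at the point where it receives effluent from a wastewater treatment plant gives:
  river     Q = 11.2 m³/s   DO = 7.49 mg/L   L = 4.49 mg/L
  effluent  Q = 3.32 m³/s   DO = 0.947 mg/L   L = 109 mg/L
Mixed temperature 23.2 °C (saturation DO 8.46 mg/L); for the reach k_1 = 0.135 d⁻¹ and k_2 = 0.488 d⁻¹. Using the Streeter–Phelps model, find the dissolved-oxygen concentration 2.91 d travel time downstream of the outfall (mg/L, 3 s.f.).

Mixed DO = (11.2×7.49 + 3.32×0.947)/(11.2+3.32) = 87.03/14.52 = 5.994 mg/L.
Mixed L₀ = (11.2×4.49 + 3.32×109)/(14.52) = 412.2/14.52 = 28.39 mg/L.
Initial deficit D₀ = C_s − DO₀ = 8.46 − 5.994 = 2.466 mg/L.
D(2.91) = [0.135×28.39/(0.488−0.135)](e^(−0.135×2.91) − e^(−0.488×2.91)) + 2.466 e^(−0.488×2.91)
= 10.86 × (0.6751 − 0.2417) + 2.466 × 0.2417 = 5.301 mg/L.
DO = 8.46 − 5.301 = 3.159 mg/L.

DO ≈ 3.16 mg/L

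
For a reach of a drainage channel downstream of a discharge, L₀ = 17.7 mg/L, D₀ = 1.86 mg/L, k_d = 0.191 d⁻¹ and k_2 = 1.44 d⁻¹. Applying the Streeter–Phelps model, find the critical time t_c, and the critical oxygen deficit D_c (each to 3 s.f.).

t_c ≈ 0.687 d; D_c ≈ 2.06 mg/L

With k_2/k_d = 7.539 and 1 − D₀(k_2−k_d)/(k_d L₀) = 0.3128,
t_c = ln(7.539 × 0.3128) / (1.44 − 0.191) = ln(2.358) / 1.249 = 0.8580/1.249 = 0.6870 d.
L(t_c) = L₀ e^(−k_d t_c) = 17.7 × 0.8770 = 15.52 mg/L, and at the critical point k_2 D_c = k_d L, so D_c = (0.191/1.44) × 15.52 = 2.059 mg/L.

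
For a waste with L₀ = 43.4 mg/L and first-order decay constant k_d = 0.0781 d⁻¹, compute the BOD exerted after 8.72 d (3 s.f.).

y_t = L₀(1 − e^(−k_d t)) = 43.4 × (1 − e^(−0.0781×8.72))
= 43.4 × (1 − 0.5061) = 43.4 × 0.4939 = 21.44 mg/L.

y ≈ 21.4 mg/L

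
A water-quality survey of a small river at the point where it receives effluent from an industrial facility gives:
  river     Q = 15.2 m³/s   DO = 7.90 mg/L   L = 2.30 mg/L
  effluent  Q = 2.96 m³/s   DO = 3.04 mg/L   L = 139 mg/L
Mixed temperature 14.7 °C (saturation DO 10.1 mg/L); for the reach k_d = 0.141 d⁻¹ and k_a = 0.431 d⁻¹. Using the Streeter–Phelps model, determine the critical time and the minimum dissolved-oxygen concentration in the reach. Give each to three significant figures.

t_c ≈ 2.86 d; minimum DO ≈ 4.73 mg/L

Mixed DO = (15.2×7.90 + 2.96×3.04)/(15.2+2.96) = 129.1/18.16 = 7.108 mg/L.
Mixed L₀ = (15.2×2.30 + 2.96×139)/(18.16) = 446.4/18.16 = 24.58 mg/L.
Initial deficit D₀ = C_s − DO₀ = 10.1 − 7.108 = 2.992 mg/L.
t_c = (1/0.2900) ln[(0.431/0.141)(1 − 2.992×0.2900/(0.141×24.58))] = 3.448 × ln(2.291) = 2.859 d.
D_c = (0.141/0.431) × 24.58 × e^(−0.141×2.859) = 0.3271 × 24.58 × 0.6682 = 5.374 mg/L.
Minimum DO = 10.1 − 5.374 = 4.726 mg/L.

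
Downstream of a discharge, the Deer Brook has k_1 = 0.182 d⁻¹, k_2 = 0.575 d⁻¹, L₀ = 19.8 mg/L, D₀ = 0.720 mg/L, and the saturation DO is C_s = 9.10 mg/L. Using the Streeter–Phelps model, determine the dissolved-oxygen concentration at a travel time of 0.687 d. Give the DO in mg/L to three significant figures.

k_1 L₀/(k_2−k_1) = 0.182×19.8/(0.575−0.182) = 3.604/0.3930 = 9.169 mg/L.
e^(−k_1 t) = e^(−0.182×0.6870) = 0.8825; e^(−k_2 t) = e^(−0.575×0.6870) = 0.6737.
D = 9.169 × (0.8825 − 0.6737) + 0.720 × 0.6737 = 1.915 + 0.4850 = 2.400 mg/L.
DO = C_s − D = 9.10 − 2.400 = 6.700 mg/L.

DO ≈ 6.70 mg/L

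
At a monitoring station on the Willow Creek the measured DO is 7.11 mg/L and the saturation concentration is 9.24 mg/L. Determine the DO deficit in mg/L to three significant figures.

D ≈ 2.13 mg/L

D = C_s − C = 9.24 − 7.11 = 2.13 mg/L.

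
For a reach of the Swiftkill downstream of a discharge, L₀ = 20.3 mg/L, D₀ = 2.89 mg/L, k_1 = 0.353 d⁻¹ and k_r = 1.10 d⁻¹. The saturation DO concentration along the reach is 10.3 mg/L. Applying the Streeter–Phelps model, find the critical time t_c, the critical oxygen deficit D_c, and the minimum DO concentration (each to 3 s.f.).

t_c ≈ 1.04 d; D_c ≈ 4.51 mg/L; min DO ≈ 5.79 mg/L

With k_r/k_1 = 3.116 and 1 − D₀(k_r−k_1)/(k_1 L₀) = 0.6987,
t_c = ln(3.116 × 0.6987) / (1.10 − 0.353) = ln(2.177) / 0.7470 = 0.7781/0.7470 = 1.042 d.
L(t_c) = L₀ e^(−k_1 t_c) = 20.3 × 0.6923 = 14.05 mg/L, and at the critical point k_r D_c = k_1 L, so D_c = (0.353/1.10) × 14.05 = 4.510 mg/L.
Minimum DO = C_s − D_c = 10.3 − 4.510 = 5.790 mg/L.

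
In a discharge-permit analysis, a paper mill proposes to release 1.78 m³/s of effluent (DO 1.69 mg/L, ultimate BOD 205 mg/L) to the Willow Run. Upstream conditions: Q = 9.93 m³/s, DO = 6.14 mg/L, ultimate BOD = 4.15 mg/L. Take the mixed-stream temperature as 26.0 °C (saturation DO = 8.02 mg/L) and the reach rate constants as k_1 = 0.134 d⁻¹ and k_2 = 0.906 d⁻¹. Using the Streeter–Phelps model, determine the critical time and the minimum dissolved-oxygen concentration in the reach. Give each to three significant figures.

t_c ≈ 1.76 d; minimum DO ≈ 3.97 mg/L

Mixed DO = (9.93×6.14 + 1.78×1.69)/(9.93+1.78) = 63.98/11.71 = 5.464 mg/L.
Mixed L₀ = (9.93×4.15 + 1.78×205)/(11.71) = 406.1/11.71 = 34.68 mg/L.
Initial deficit D₀ = C_s − DO₀ = 8.02 − 5.464 = 2.556 mg/L.
t_c = (1/0.7720) ln[(0.906/0.134)(1 − 2.556×0.7720/(0.134×34.68))] = 1.295 × ln(3.890) = 1.760 d.
D_c = (0.134/0.906) × 34.68 × e^(−0.134×1.760) = 0.1479 × 34.68 × 0.7900 = 4.052 mg/L.
Minimum DO = 8.02 − 4.052 = 3.968 mg/L.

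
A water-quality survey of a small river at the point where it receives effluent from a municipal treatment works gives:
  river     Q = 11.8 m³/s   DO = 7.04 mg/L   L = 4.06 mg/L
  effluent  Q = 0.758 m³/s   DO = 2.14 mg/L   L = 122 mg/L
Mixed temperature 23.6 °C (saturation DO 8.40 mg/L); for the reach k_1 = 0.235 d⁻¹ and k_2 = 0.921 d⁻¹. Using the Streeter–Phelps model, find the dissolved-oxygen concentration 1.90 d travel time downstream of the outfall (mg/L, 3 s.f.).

Mixed DO = (11.8×7.04 + 0.758×2.14)/(11.8+0.758) = 84.69/12.56 = 6.744 mg/L.
Mixed L₀ = (11.8×4.06 + 0.758×122)/(12.56) = 140.4/12.56 = 11.18 mg/L.
Initial deficit D₀ = C_s − DO₀ = 8.40 − 6.744 = 1.656 mg/L.
D(1.90) = [0.235×11.18/(0.921−0.235)](e^(−0.235×1.90) − e^(−0.921×1.90)) + 1.656 e^(−0.921×1.90)
= 3.829 × (0.6399 − 0.1738) + 1.656 × 0.1738 = 2.073 mg/L.
DO = 8.40 − 2.073 = 6.327 mg/L.

DO ≈ 6.33 mg/L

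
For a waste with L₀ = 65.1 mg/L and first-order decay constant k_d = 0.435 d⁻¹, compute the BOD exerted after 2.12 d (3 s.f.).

y_t = L₀(1 − e^(−k_d t)) = 65.1 × (1 − e^(−0.435×2.12))
= 65.1 × (1 − 0.3976) = 65.1 × 0.6024 = 39.21 mg/L.

y ≈ 39.2 mg/L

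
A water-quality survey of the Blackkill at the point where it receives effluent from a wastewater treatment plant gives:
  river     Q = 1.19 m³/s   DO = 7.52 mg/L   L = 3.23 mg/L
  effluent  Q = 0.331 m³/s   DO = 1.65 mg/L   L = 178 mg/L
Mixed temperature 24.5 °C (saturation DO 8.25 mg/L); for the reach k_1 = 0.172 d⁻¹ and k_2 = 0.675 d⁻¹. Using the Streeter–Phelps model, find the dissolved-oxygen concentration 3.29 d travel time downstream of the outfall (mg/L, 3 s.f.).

Mixed DO = (1.19×7.52 + 0.331×1.65)/(1.19+0.331) = 9.495/1.521 = 6.243 mg/L.
Mixed L₀ = (1.19×3.23 + 0.331×178)/(1.521) = 62.76/1.521 = 41.26 mg/L.
Initial deficit D₀ = C_s − DO₀ = 8.25 − 6.243 = 2.007 mg/L.
D(3.29) = [0.172×41.26/(0.675−0.172)](e^(−0.172×3.29) − e^(−0.675×3.29)) + 2.007 e^(−0.675×3.29)
= 14.11 × (0.5679 − 0.1085) + 2.007 × 0.1085 = 6.699 mg/L.
DO = 8.25 − 6.699 = 1.551 mg/L.

DO ≈ 1.55 mg/L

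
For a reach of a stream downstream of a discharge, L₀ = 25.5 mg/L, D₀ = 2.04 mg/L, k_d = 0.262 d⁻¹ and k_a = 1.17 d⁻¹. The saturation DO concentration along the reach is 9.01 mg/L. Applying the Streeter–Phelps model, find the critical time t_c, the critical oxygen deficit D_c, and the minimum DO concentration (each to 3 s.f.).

t_c ≈ 1.29 d; D_c ≈ 4.07 mg/L; min DO ≈ 4.94 mg/L

t_c = [1/(k_a−k_d)] ln[(k_a/k_d)(1 − D₀(k_a−k_d)/(k_d L₀))]
= [1/(1.17−0.262)] ln[(1.17/0.262)(1 − 2.04×0.9080/(0.262×25.5))]
= (1/0.9080) ln[4.466 × 0.7227] = 1.101 × ln(3.228) = 1.101 × 1.172 = 1.290 d.
D_c = (k_d/k_a) L₀ e^(−k_d t_c) = (0.262/1.17) × 25.5 × e^(−0.262×1.290) = 0.2239 × 25.5 × 0.7131 = 4.072 mg/L.
Minimum DO = C_s − D_c = 9.01 − 4.072 = 4.938 mg/L.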